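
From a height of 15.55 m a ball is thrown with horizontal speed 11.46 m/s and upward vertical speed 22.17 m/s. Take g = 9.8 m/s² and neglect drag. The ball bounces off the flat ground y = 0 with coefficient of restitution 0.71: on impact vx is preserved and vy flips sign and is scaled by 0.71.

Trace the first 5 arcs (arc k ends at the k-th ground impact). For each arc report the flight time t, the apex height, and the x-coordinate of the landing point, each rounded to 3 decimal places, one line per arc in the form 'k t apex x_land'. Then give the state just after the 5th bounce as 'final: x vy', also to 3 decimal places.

1 5.142 40.627 58.924
2 4.089 20.480 105.782
3 2.903 10.324 139.051
4 2.061 5.204 162.672
5 1.463 2.624 179.443
final: 179.443 5.091

Arc 1: start y=15.550, vy=22.170 → t=5.142, apex=40.627, x_land=58.924, impact vy=-28.219
  bounce: vy ← 0.71·28.219 = 20.035
Arc 2: start y=0.000, vy=20.035 → t=4.089, apex=20.480, x_land=105.782, impact vy=-20.035
  bounce: vy ← 0.71·20.035 = 14.225
Arc 3: start y=0.000, vy=14.225 → t=2.903, apex=10.324, x_land=139.051, impact vy=-14.225
  bounce: vy ← 0.71·14.225 = 10.100
Arc 4: start y=0.000, vy=10.100 → t=2.061, apex=5.204, x_land=162.672, impact vy=-10.100
  bounce: vy ← 0.71·10.100 = 7.171
Arc 5: start y=0.000, vy=7.171 → t=1.463, apex=2.624, x_land=179.443, impact vy=-7.171
  bounce: vy ← 0.71·7.171 = 5.091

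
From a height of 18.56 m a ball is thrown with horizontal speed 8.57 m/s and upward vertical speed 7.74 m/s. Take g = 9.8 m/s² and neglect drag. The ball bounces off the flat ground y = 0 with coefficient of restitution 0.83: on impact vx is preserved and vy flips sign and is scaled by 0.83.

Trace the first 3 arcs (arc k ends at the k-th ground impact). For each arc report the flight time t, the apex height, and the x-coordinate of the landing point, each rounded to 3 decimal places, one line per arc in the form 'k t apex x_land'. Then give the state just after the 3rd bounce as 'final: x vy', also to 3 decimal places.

1 2.890 21.617 24.769
2 3.487 14.892 54.649
3 2.894 10.259 79.449
final: 79.449 11.769

Arc 1: start y=18.560, vy=7.740 → t=2.890, apex=21.617, x_land=24.769, impact vy=-20.584
  bounce: vy ← 0.83·20.584 = 17.084
Arc 2: start y=0.000, vy=17.084 → t=3.487, apex=14.892, x_land=54.649, impact vy=-17.084
  bounce: vy ← 0.83·17.084 = 14.180
Arc 3: start y=0.000, vy=14.180 → t=2.894, apex=10.259, x_land=79.449, impact vy=-14.180
  bounce: vy ← 0.83·14.180 = 11.769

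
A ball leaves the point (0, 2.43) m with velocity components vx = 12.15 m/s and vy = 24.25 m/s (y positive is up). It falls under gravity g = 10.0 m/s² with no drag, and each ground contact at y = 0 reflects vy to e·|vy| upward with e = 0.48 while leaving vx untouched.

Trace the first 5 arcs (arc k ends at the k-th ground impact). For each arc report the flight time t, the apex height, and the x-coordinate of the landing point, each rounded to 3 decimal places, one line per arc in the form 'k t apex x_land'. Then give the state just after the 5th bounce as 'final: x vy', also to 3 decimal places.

1 4.948 31.833 60.121
2 2.422 7.334 89.552
3 1.163 1.690 103.678
4 0.558 0.389 110.459
5 0.268 0.090 113.714
final: 113.714 0.643

Arc 1: start y=2.430, vy=24.250 → t=4.948, apex=31.833, x_land=60.121, impact vy=-25.232
  bounce: vy ← 0.48·25.232 = 12.111
Arc 2: start y=0.000, vy=12.111 → t=2.422, apex=7.334, x_land=89.552, impact vy=-12.111
  bounce: vy ← 0.48·12.111 = 5.813
Arc 3: start y=0.000, vy=5.813 → t=1.163, apex=1.690, x_land=103.678, impact vy=-5.813
  bounce: vy ← 0.48·5.813 = 2.790
Arc 4: start y=0.000, vy=2.790 → t=0.558, apex=0.389, x_land=110.459, impact vy=-2.790
  bounce: vy ← 0.48·2.790 = 1.339
Arc 5: start y=0.000, vy=1.339 → t=0.268, apex=0.090, x_land=113.714, impact vy=-1.339
  bounce: vy ← 0.48·1.339 = 0.643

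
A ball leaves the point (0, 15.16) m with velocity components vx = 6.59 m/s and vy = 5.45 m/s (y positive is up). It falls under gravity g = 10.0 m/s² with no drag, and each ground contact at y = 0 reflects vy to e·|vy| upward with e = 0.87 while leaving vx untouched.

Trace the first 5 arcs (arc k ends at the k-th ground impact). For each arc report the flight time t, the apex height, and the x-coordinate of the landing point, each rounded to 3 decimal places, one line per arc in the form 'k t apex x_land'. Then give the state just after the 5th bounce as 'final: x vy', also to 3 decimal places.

Arc 1: start y=15.160, vy=5.450 → t=2.370, apex=16.645, x_land=15.615, impact vy=-18.246
  bounce: vy ← 0.87·18.246 = 15.874
Arc 2: start y=0.000, vy=15.874 → t=3.175, apex=12.599, x_land=36.537, impact vy=-15.874
  bounce: vy ← 0.87·15.874 = 13.810
Arc 3: start y=0.000, vy=13.810 → t=2.762, apex=9.536, x_land=54.739, impact vy=-13.810
  bounce: vy ← 0.87·13.810 = 12.015
Arc 4: start y=0.000, vy=12.015 → t=2.403, apex=7.218, x_land=70.574, impact vy=-12.015
  bounce: vy ← 0.87·12.015 = 10.453
Arc 5: start y=0.000, vy=10.453 → t=2.091, apex=5.463, x_land=84.351, impact vy=-10.453
  bounce: vy ← 0.87·10.453 = 9.094

1 2.370 16.645 15.615
2 3.175 12.599 36.537
3 2.762 9.536 54.739
4 2.403 7.218 70.574
5 2.091 5.463 84.351
final: 84.351 9.094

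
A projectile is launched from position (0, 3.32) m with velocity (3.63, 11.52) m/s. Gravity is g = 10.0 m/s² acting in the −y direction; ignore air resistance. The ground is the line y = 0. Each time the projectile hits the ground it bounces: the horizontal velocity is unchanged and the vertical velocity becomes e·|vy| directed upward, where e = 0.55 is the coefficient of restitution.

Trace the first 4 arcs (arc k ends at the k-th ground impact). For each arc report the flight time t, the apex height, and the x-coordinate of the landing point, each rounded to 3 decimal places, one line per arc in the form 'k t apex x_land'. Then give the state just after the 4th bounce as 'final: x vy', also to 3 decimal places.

Arc 1: start y=3.320, vy=11.520 → t=2.563, apex=9.956, x_land=9.304, impact vy=-14.111
  bounce: vy ← 0.55·14.111 = 7.761
Arc 2: start y=0.000, vy=7.761 → t=1.552, apex=3.012, x_land=14.938, impact vy=-7.761
  bounce: vy ← 0.55·7.761 = 4.268
Arc 3: start y=0.000, vy=4.268 → t=0.854, apex=0.911, x_land=18.037, impact vy=-4.268
  bounce: vy ← 0.55·4.268 = 2.348
Arc 4: start y=0.000, vy=2.348 → t=0.470, apex=0.276, x_land=19.742, impact vy=-2.348
  bounce: vy ← 0.55·2.348 = 1.291

1 2.563 9.956 9.304
2 1.552 3.012 14.938
3 0.854 0.911 18.037
4 0.470 0.276 19.742
final: 19.742 1.291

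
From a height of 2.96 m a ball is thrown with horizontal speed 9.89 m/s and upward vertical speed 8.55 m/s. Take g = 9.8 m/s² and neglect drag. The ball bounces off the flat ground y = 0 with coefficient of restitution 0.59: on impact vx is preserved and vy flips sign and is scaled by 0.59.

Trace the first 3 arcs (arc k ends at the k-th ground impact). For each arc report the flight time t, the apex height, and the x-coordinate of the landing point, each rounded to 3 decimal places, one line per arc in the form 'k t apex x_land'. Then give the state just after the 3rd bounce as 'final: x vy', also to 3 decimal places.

1 2.041 6.690 20.184
2 1.379 2.329 33.820
3 0.813 0.811 41.865
final: 41.865 2.352

Arc 1: start y=2.960, vy=8.550 → t=2.041, apex=6.690, x_land=20.184, impact vy=-11.451
  bounce: vy ← 0.59·11.451 = 6.756
Arc 2: start y=0.000, vy=6.756 → t=1.379, apex=2.329, x_land=33.820, impact vy=-6.756
  bounce: vy ← 0.59·6.756 = 3.986
Arc 3: start y=0.000, vy=3.986 → t=0.813, apex=0.811, x_land=41.865, impact vy=-3.986
  bounce: vy ← 0.59·3.986 = 2.352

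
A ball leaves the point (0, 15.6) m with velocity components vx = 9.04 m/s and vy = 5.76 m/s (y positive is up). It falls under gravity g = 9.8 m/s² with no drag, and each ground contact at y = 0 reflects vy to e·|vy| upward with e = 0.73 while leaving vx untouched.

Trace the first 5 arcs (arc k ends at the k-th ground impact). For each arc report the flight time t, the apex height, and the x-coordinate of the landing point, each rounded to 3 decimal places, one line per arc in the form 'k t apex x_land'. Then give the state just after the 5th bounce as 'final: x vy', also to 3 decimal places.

Arc 1: start y=15.600, vy=5.760 → t=2.466, apex=17.293, x_land=22.296, impact vy=-18.410
  bounce: vy ← 0.73·18.410 = 13.439
Arc 2: start y=0.000, vy=13.439 → t=2.743, apex=9.215, x_land=47.090, impact vy=-13.439
  bounce: vy ← 0.73·13.439 = 9.811
Arc 3: start y=0.000, vy=9.811 → t=2.002, apex=4.911, x_land=65.190, impact vy=-9.811
  bounce: vy ← 0.73·9.811 = 7.162
Arc 4: start y=0.000, vy=7.162 → t=1.462, apex=2.617, x_land=78.403, impact vy=-7.162
  bounce: vy ← 0.73·7.162 = 5.228
Arc 5: start y=0.000, vy=5.228 → t=1.067, apex=1.395, x_land=88.049, impact vy=-5.228
  bounce: vy ← 0.73·5.228 = 3.817

1 2.466 17.293 22.296
2 2.743 9.215 47.090
3 2.002 4.911 65.190
4 1.462 2.617 78.403
5 1.067 1.395 88.049
final: 88.049 3.817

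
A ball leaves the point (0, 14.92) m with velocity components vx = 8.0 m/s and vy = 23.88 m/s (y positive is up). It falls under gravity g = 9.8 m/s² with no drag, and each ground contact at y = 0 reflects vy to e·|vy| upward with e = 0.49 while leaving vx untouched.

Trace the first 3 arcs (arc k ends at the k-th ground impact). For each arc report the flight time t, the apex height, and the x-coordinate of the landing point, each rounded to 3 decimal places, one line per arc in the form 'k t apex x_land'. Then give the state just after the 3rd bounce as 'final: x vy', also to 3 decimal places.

Arc 1: start y=14.920, vy=23.880 → t=5.434, apex=44.015, x_land=43.471, impact vy=-29.372
  bounce: vy ← 0.49·29.372 = 14.392
Arc 2: start y=0.000, vy=14.392 → t=2.937, apex=10.568, x_land=66.968, impact vy=-14.392
  bounce: vy ← 0.49·14.392 = 7.052
Arc 3: start y=0.000, vy=7.052 → t=1.439, apex=2.537, x_land=78.481, impact vy=-7.052
  bounce: vy ← 0.49·7.052 = 3.456

1 5.434 44.015 43.471
2 2.937 10.568 66.968
3 1.439 2.537 78.481
final: 78.481 3.456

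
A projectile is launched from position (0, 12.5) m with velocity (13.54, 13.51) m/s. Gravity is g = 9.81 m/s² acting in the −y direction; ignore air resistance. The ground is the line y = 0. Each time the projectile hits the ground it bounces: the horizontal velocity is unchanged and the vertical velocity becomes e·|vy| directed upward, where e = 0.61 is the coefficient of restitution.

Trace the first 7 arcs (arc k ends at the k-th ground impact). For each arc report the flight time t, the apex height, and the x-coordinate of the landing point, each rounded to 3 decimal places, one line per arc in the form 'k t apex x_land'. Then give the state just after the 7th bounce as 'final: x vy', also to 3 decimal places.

Arc 1: start y=12.500, vy=13.510 → t=3.485, apex=21.803, x_land=47.193, impact vy=-20.683
  bounce: vy ← 0.61·20.683 = 12.616
Arc 2: start y=0.000, vy=12.616 → t=2.572, apex=8.113, x_land=82.020, impact vy=-12.616
  bounce: vy ← 0.61·12.616 = 7.696
Arc 3: start y=0.000, vy=7.696 → t=1.569, apex=3.019, x_land=103.265, impact vy=-7.696
  bounce: vy ← 0.61·7.696 = 4.695
Arc 4: start y=0.000, vy=4.695 → t=0.957, apex=1.123, x_land=116.224, impact vy=-4.695
  bounce: vy ← 0.61·4.695 = 2.864
Arc 5: start y=0.000, vy=2.864 → t=0.584, apex=0.418, x_land=124.129, impact vy=-2.864
  bounce: vy ← 0.61·2.864 = 1.747
Arc 6: start y=0.000, vy=1.747 → t=0.356, apex=0.156, x_land=128.951, impact vy=-1.747
  bounce: vy ← 0.61·1.747 = 1.066
Arc 7: start y=0.000, vy=1.066 → t=0.217, apex=0.058, x_land=131.892, impact vy=-1.066
  bounce: vy ← 0.61·1.066 = 0.650

1 3.485 21.803 47.193
2 2.572 8.113 82.020
3 1.569 3.019 103.265
4 0.957 1.123 116.224
5 0.584 0.418 124.129
6 0.356 0.156 128.951
7 0.217 0.058 131.892
final: 131.892 0.650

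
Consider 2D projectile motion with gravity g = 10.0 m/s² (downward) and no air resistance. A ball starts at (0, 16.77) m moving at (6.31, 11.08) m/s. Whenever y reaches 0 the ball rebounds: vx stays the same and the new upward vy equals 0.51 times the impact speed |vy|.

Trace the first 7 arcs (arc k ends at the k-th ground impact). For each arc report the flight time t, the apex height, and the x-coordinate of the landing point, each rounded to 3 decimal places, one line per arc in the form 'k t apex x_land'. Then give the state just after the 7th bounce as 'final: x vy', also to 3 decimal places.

1 3.248 22.908 20.498
2 2.183 5.958 34.274
3 1.113 1.550 41.301
4 0.568 0.403 44.884
5 0.290 0.105 46.711
6 0.148 0.027 47.643
7 0.075 0.007 48.119
final: 48.119 0.192

Arc 1: start y=16.770, vy=11.080 → t=3.248, apex=22.908, x_land=20.498, impact vy=-21.405
  bounce: vy ← 0.51·21.405 = 10.916
Arc 2: start y=0.000, vy=10.916 → t=2.183, apex=5.958, x_land=34.274, impact vy=-10.916
  bounce: vy ← 0.51·10.916 = 5.567
Arc 3: start y=0.000, vy=5.567 → t=1.113, apex=1.550, x_land=41.301, impact vy=-5.567
  bounce: vy ← 0.51·5.567 = 2.839
Arc 4: start y=0.000, vy=2.839 → t=0.568, apex=0.403, x_land=44.884, impact vy=-2.839
  bounce: vy ← 0.51·2.839 = 1.448
Arc 5: start y=0.000, vy=1.448 → t=0.290, apex=0.105, x_land=46.711, impact vy=-1.448
  bounce: vy ← 0.51·1.448 = 0.739
Arc 6: start y=0.000, vy=0.739 → t=0.148, apex=0.027, x_land=47.643, impact vy=-0.739
  bounce: vy ← 0.51·0.739 = 0.377
Arc 7: start y=0.000, vy=0.377 → t=0.075, apex=0.007, x_land=48.119, impact vy=-0.377
  bounce: vy ← 0.51·0.377 = 0.192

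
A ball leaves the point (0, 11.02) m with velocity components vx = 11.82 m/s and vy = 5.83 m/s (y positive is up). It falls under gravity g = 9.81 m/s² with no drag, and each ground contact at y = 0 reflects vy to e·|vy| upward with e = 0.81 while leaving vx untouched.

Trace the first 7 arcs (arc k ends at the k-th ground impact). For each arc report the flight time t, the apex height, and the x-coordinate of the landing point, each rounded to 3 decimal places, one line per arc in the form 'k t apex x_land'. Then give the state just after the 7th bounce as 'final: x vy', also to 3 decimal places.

1 2.207 12.752 26.083
2 2.612 8.367 56.958
3 2.116 5.489 81.967
4 1.714 3.602 102.224
5 1.388 2.363 118.633
6 1.124 1.550 131.923
7 0.911 1.017 142.689
final: 142.689 3.619

Arc 1: start y=11.020, vy=5.830 → t=2.207, apex=12.752, x_land=26.083, impact vy=-15.818
  bounce: vy ← 0.81·15.818 = 12.812
Arc 2: start y=0.000, vy=12.812 → t=2.612, apex=8.367, x_land=56.958, impact vy=-12.812
  bounce: vy ← 0.81·12.812 = 10.378
Arc 3: start y=0.000, vy=10.378 → t=2.116, apex=5.489, x_land=81.967, impact vy=-10.378
  bounce: vy ← 0.81·10.378 = 8.406
Arc 4: start y=0.000, vy=8.406 → t=1.714, apex=3.602, x_land=102.224, impact vy=-8.406
  bounce: vy ← 0.81·8.406 = 6.809
Arc 5: start y=0.000, vy=6.809 → t=1.388, apex=2.363, x_land=118.633, impact vy=-6.809
  bounce: vy ← 0.81·6.809 = 5.515
Arc 6: start y=0.000, vy=5.515 → t=1.124, apex=1.550, x_land=131.923, impact vy=-5.515
  bounce: vy ← 0.81·5.515 = 4.467
Arc 7: start y=0.000, vy=4.467 → t=0.911, apex=1.017, x_land=142.689, impact vy=-4.467
  bounce: vy ← 0.81·4.467 = 3.619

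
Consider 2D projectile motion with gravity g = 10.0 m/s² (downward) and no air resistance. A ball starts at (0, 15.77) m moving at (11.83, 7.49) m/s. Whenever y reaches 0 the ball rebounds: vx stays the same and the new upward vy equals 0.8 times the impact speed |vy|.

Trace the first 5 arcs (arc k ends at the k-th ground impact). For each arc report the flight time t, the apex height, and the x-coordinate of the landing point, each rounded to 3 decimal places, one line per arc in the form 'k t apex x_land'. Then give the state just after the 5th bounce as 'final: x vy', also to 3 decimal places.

Arc 1: start y=15.770, vy=7.490 → t=2.676, apex=18.575, x_land=31.662, impact vy=-19.274
  bounce: vy ← 0.8·19.274 = 15.419
Arc 2: start y=0.000, vy=15.419 → t=3.084, apex=11.888, x_land=68.145, impact vy=-15.419
  bounce: vy ← 0.8·15.419 = 12.336
Arc 3: start y=0.000, vy=12.336 → t=2.467, apex=7.608, x_land=97.331, impact vy=-12.336
  bounce: vy ← 0.8·12.336 = 9.868
Arc 4: start y=0.000, vy=9.868 → t=1.974, apex=4.869, x_land=120.679, impact vy=-9.868
  bounce: vy ← 0.8·9.868 = 7.895
Arc 5: start y=0.000, vy=7.895 → t=1.579, apex=3.116, x_land=139.358, impact vy=-7.895
  bounce: vy ← 0.8·7.895 = 6.316

1 2.676 18.575 31.662
2 3.084 11.888 68.145
3 2.467 7.608 97.331
4 1.974 4.869 120.679
5 1.579 3.116 139.358
final: 139.358 6.316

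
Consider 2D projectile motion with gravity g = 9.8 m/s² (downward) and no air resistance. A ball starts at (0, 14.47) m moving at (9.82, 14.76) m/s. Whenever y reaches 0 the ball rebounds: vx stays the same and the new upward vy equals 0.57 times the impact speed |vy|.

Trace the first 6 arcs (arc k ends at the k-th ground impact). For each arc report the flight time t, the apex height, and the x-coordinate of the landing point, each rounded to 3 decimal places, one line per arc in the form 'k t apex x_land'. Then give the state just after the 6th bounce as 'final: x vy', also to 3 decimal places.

Arc 1: start y=14.470, vy=14.760 → t=3.791, apex=25.585, x_land=37.229, impact vy=-22.394
  bounce: vy ← 0.57·22.394 = 12.764
Arc 2: start y=0.000, vy=12.764 → t=2.605, apex=8.313, x_land=62.810, impact vy=-12.764
  bounce: vy ← 0.57·12.764 = 7.276
Arc 3: start y=0.000, vy=7.276 → t=1.485, apex=2.701, x_land=77.391, impact vy=-7.276
  bounce: vy ← 0.57·7.276 = 4.147
Arc 4: start y=0.000, vy=4.147 → t=0.846, apex=0.877, x_land=85.702, impact vy=-4.147
  bounce: vy ← 0.57·4.147 = 2.364
Arc 5: start y=0.000, vy=2.364 → t=0.482, apex=0.285, x_land=90.440, impact vy=-2.364
  bounce: vy ← 0.57·2.364 = 1.347
Arc 6: start y=0.000, vy=1.347 → t=0.275, apex=0.093, x_land=93.140, impact vy=-1.347
  bounce: vy ← 0.57·1.347 = 0.768

1 3.791 25.585 37.229
2 2.605 8.313 62.810
3 1.485 2.701 77.391
4 0.846 0.877 85.702
5 0.482 0.285 90.440
6 0.275 0.093 93.140
final: 93.140 0.768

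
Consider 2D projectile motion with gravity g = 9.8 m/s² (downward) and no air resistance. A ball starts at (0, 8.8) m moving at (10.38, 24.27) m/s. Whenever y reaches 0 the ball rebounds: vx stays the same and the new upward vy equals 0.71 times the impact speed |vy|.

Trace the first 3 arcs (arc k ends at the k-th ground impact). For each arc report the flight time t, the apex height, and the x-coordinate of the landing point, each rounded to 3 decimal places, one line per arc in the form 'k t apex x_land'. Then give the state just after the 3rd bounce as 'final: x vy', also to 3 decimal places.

Arc 1: start y=8.800, vy=24.270 → t=5.292, apex=38.853, x_land=54.935, impact vy=-27.596
  bounce: vy ← 0.71·27.596 = 19.593
Arc 2: start y=0.000, vy=19.593 → t=3.999, apex=19.586, x_land=96.440, impact vy=-19.593
  bounce: vy ← 0.71·19.593 = 13.911
Arc 3: start y=0.000, vy=13.911 → t=2.839, apex=9.873, x_land=125.908, impact vy=-13.911
  bounce: vy ← 0.71·13.911 = 9.877

1 5.292 38.853 54.935
2 3.999 19.586 96.440
3 2.839 9.873 125.908
final: 125.908 9.877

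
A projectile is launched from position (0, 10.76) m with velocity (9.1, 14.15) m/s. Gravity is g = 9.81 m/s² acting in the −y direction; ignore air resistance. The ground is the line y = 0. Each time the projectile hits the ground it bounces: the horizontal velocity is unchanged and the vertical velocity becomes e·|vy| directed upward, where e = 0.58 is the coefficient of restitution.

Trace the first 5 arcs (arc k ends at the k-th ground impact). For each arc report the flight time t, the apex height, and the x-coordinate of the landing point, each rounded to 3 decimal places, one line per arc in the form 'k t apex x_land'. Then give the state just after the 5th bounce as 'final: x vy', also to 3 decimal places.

1 3.510 20.965 31.939
2 2.398 7.053 53.763
3 1.391 2.373 66.421
4 0.807 0.798 73.762
5 0.468 0.268 78.020
final: 78.020 1.331

Arc 1: start y=10.760, vy=14.150 → t=3.510, apex=20.965, x_land=31.939, impact vy=-20.281
  bounce: vy ← 0.58·20.281 = 11.763
Arc 2: start y=0.000, vy=11.763 → t=2.398, apex=7.053, x_land=53.763, impact vy=-11.763
  bounce: vy ← 0.58·11.763 = 6.823
Arc 3: start y=0.000, vy=6.823 → t=1.391, apex=2.373, x_land=66.421, impact vy=-6.823
  bounce: vy ← 0.58·6.823 = 3.957
Arc 4: start y=0.000, vy=3.957 → t=0.807, apex=0.798, x_land=73.762, impact vy=-3.957
  bounce: vy ← 0.58·3.957 = 2.295
Arc 5: start y=0.000, vy=2.295 → t=0.468, apex=0.268, x_land=78.020, impact vy=-2.295
  bounce: vy ← 0.58·2.295 = 1.331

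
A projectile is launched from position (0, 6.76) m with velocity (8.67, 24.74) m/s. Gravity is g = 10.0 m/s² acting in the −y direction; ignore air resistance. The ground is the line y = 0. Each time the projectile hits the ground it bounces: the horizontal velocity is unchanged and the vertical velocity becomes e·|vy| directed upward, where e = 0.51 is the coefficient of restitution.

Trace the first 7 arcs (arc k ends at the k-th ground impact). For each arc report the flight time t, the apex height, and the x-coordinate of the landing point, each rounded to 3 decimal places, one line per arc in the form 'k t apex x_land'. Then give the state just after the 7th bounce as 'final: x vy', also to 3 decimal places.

Arc 1: start y=6.760, vy=24.740 → t=5.208, apex=37.363, x_land=45.150, impact vy=-27.336
  bounce: vy ← 0.51·27.336 = 13.941
Arc 2: start y=0.000, vy=13.941 → t=2.788, apex=9.718, x_land=69.325, impact vy=-13.941
  bounce: vy ← 0.51·13.941 = 7.110
Arc 3: start y=0.000, vy=7.110 → t=1.422, apex=2.528, x_land=81.654, impact vy=-7.110
  bounce: vy ← 0.51·7.110 = 3.626
Arc 4: start y=0.000, vy=3.626 → t=0.725, apex=0.657, x_land=87.941, impact vy=-3.626
  bounce: vy ← 0.51·3.626 = 1.849
Arc 5: start y=0.000, vy=1.849 → t=0.370, apex=0.171, x_land=91.148, impact vy=-1.849
  bounce: vy ← 0.51·1.849 = 0.943
Arc 6: start y=0.000, vy=0.943 → t=0.189, apex=0.044, x_land=92.784, impact vy=-0.943
  bounce: vy ← 0.51·0.943 = 0.481
Arc 7: start y=0.000, vy=0.481 → t=0.096, apex=0.012, x_land=93.618, impact vy=-0.481
  bounce: vy ← 0.51·0.481 = 0.245

1 5.208 37.363 45.150
2 2.788 9.718 69.325
3 1.422 2.528 81.654
4 0.725 0.657 87.941
5 0.370 0.171 91.148
6 0.189 0.044 92.784
7 0.096 0.012 93.618
final: 93.618 0.245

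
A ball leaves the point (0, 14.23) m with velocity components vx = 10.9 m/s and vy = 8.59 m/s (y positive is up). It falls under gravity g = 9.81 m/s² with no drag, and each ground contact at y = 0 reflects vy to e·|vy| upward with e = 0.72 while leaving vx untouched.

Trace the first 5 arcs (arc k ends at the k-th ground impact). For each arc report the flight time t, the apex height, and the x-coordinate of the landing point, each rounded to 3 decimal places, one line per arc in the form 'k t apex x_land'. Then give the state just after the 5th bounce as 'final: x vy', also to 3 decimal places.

Arc 1: start y=14.230, vy=8.590 → t=2.791, apex=17.991, x_land=30.420, impact vy=-18.788
  bounce: vy ← 0.72·18.788 = 13.527
Arc 2: start y=0.000, vy=13.527 → t=2.758, apex=9.326, x_land=60.480, impact vy=-13.527
  bounce: vy ← 0.72·13.527 = 9.740
Arc 3: start y=0.000, vy=9.740 → t=1.986, apex=4.835, x_land=82.124, impact vy=-9.740
  bounce: vy ← 0.72·9.740 = 7.013
Arc 4: start y=0.000, vy=7.013 → t=1.430, apex=2.506, x_land=97.707, impact vy=-7.013
  bounce: vy ← 0.72·7.013 = 5.049
Arc 5: start y=0.000, vy=5.049 → t=1.029, apex=1.299, x_land=108.927, impact vy=-5.049
  bounce: vy ← 0.72·5.049 = 3.635

1 2.791 17.991 30.420
2 2.758 9.326 60.480
3 1.986 4.835 82.124
4 1.430 2.506 97.707
5 1.029 1.299 108.927
final: 108.927 3.635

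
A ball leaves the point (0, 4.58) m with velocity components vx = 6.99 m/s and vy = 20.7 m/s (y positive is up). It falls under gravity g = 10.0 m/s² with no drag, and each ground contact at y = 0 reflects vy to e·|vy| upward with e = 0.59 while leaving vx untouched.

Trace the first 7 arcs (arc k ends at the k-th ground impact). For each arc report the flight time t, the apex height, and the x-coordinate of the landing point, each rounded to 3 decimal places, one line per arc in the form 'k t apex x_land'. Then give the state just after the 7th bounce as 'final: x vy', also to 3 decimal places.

Arc 1: start y=4.580, vy=20.700 → t=4.351, apex=26.005, x_land=30.410, impact vy=-22.805
  bounce: vy ← 0.59·22.805 = 13.455
Arc 2: start y=0.000, vy=13.455 → t=2.691, apex=9.052, x_land=49.221, impact vy=-13.455
  bounce: vy ← 0.59·13.455 = 7.939
Arc 3: start y=0.000, vy=7.939 → t=1.588, apex=3.151, x_land=60.319, impact vy=-7.939
  bounce: vy ← 0.59·7.939 = 4.684
Arc 4: start y=0.000, vy=4.684 → t=0.937, apex=1.097, x_land=66.867, impact vy=-4.684
  bounce: vy ← 0.59·4.684 = 2.763
Arc 5: start y=0.000, vy=2.763 → t=0.553, apex=0.382, x_land=70.730, impact vy=-2.763
  bounce: vy ← 0.59·2.763 = 1.630
Arc 6: start y=0.000, vy=1.630 → t=0.326, apex=0.133, x_land=73.009, impact vy=-1.630
  bounce: vy ← 0.59·1.630 = 0.962
Arc 7: start y=0.000, vy=0.962 → t=0.192, apex=0.046, x_land=74.354, impact vy=-0.962
  bounce: vy ← 0.59·0.962 = 0.568

1 4.351 26.005 30.410
2 2.691 9.052 49.221
3 1.588 3.151 60.319
4 0.937 1.097 66.867
5 0.553 0.382 70.730
6 0.326 0.133 73.009
7 0.192 0.046 74.354
final: 74.354 0.568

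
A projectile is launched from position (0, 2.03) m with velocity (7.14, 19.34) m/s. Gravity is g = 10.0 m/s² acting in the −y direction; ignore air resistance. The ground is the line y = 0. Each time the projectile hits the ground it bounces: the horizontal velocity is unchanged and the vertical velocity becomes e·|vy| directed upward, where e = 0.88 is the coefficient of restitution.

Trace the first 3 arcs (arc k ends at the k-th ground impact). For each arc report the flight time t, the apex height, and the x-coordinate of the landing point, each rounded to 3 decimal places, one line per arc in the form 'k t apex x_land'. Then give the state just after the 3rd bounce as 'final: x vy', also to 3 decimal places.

Arc 1: start y=2.030, vy=19.340 → t=3.970, apex=20.732, x_land=28.348, impact vy=-20.363
  bounce: vy ← 0.88·20.363 = 17.919
Arc 2: start y=0.000, vy=17.919 → t=3.584, apex=16.055, x_land=53.936, impact vy=-17.919
  bounce: vy ← 0.88·17.919 = 15.769
Arc 3: start y=0.000, vy=15.769 → t=3.154, apex=12.433, x_land=76.454, impact vy=-15.769
  bounce: vy ← 0.88·15.769 = 13.877

1 3.970 20.732 28.348
2 3.584 16.055 53.936
3 3.154 12.433 76.454
final: 76.454 13.877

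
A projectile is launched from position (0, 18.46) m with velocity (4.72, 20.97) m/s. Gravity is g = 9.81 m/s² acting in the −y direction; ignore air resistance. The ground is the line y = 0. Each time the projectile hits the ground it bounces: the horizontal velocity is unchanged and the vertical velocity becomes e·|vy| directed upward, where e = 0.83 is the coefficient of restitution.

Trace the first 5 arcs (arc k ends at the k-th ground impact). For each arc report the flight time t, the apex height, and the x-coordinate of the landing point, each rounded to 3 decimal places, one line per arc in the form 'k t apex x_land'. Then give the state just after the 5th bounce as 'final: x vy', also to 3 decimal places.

Arc 1: start y=18.460, vy=20.970 → t=5.024, apex=40.873, x_land=23.715, impact vy=-28.318
  bounce: vy ← 0.83·28.318 = 23.504
Arc 2: start y=0.000, vy=23.504 → t=4.792, apex=28.157, x_land=46.332, impact vy=-23.504
  bounce: vy ← 0.83·23.504 = 19.508
Arc 3: start y=0.000, vy=19.508 → t=3.977, apex=19.398, x_land=65.105, impact vy=-19.508
  bounce: vy ← 0.83·19.508 = 16.192
Arc 4: start y=0.000, vy=16.192 → t=3.301, apex=13.363, x_land=80.686, impact vy=-16.192
  bounce: vy ← 0.83·16.192 = 13.439
Arc 5: start y=0.000, vy=13.439 → t=2.740, apex=9.206, x_land=93.619, impact vy=-13.439
  bounce: vy ← 0.83·13.439 = 11.155

1 5.024 40.873 23.715
2 4.792 28.157 46.332
3 3.977 19.398 65.105
4 3.301 13.363 80.686
5 2.740 9.206 93.619
final: 93.619 11.155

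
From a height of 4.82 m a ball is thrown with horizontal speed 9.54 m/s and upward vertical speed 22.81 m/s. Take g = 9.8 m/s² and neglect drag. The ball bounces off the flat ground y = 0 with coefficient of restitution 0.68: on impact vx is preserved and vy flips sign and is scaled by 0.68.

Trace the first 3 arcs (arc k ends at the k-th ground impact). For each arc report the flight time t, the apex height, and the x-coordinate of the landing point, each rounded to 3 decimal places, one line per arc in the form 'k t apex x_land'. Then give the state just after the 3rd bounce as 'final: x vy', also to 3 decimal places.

Arc 1: start y=4.820, vy=22.810 → t=4.858, apex=31.366, x_land=46.342, impact vy=-24.795
  bounce: vy ← 0.68·24.795 = 16.860
Arc 2: start y=0.000, vy=16.860 → t=3.441, apex=14.504, x_land=79.167, impact vy=-16.860
  bounce: vy ← 0.68·16.860 = 11.465
Arc 3: start y=0.000, vy=11.465 → t=2.340, apex=6.706, x_land=101.489, impact vy=-11.465
  bounce: vy ← 0.68·11.465 = 7.796

1 4.858 31.366 46.342
2 3.441 14.504 79.167
3 2.340 6.706 101.489
final: 101.489 7.796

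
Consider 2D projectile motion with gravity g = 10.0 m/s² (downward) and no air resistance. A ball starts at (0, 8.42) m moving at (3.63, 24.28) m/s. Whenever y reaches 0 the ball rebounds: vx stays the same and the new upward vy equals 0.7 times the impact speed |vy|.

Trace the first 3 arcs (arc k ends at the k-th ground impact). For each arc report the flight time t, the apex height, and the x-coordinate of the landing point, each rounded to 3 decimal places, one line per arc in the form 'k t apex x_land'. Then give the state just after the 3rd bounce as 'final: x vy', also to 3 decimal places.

1 5.181 37.896 18.807
2 3.854 18.569 32.798
3 2.698 9.099 42.592
final: 42.592 9.443

Arc 1: start y=8.420, vy=24.280 → t=5.181, apex=37.896, x_land=18.807, impact vy=-27.530
  bounce: vy ← 0.7·27.530 = 19.271
Arc 2: start y=0.000, vy=19.271 → t=3.854, apex=18.569, x_land=32.798, impact vy=-19.271
  bounce: vy ← 0.7·19.271 = 13.490
Arc 3: start y=0.000, vy=13.490 → t=2.698, apex=9.099, x_land=42.592, impact vy=-13.490
  bounce: vy ← 0.7·13.490 = 9.443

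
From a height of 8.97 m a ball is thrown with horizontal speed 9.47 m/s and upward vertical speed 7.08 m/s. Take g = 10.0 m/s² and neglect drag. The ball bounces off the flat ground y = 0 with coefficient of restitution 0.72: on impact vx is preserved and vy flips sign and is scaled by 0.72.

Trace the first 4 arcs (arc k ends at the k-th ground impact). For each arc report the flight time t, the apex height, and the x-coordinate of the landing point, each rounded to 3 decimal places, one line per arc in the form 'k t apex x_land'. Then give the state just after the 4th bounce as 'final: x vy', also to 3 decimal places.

Arc 1: start y=8.970, vy=7.080 → t=2.223, apex=11.476, x_land=21.052, impact vy=-15.150
  bounce: vy ← 0.72·15.150 = 10.908
Arc 2: start y=0.000, vy=10.908 → t=2.182, apex=5.949, x_land=41.712, impact vy=-10.908
  bounce: vy ← 0.72·10.908 = 7.854
Arc 3: start y=0.000, vy=7.854 → t=1.571, apex=3.084, x_land=56.587, impact vy=-7.854
  bounce: vy ← 0.72·7.854 = 5.655
Arc 4: start y=0.000, vy=5.655 → t=1.131, apex=1.599, x_land=67.297, impact vy=-5.655
  bounce: vy ← 0.72·5.655 = 4.071

1 2.223 11.476 21.052
2 2.182 5.949 41.712
3 1.571 3.084 56.587
4 1.131 1.599 67.297
final: 67.297 4.071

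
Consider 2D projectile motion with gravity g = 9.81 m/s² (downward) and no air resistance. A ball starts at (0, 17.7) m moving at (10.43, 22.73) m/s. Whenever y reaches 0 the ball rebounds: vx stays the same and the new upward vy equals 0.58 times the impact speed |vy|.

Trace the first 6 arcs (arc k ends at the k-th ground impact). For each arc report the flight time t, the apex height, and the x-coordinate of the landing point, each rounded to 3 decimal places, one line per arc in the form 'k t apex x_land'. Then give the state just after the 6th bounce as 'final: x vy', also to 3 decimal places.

Arc 1: start y=17.700, vy=22.730 → t=5.313, apex=44.033, x_land=55.417, impact vy=-29.393
  bounce: vy ← 0.58·29.393 = 17.048
Arc 2: start y=0.000, vy=17.048 → t=3.476, apex=14.813, x_land=91.667, impact vy=-17.048
  bounce: vy ← 0.58·17.048 = 9.888
Arc 3: start y=0.000, vy=9.888 → t=2.016, apex=4.983, x_land=112.692, impact vy=-9.888
  bounce: vy ← 0.58·9.888 = 5.735
Arc 4: start y=0.000, vy=5.735 → t=1.169, apex=1.676, x_land=124.887, impact vy=-5.735
  bounce: vy ← 0.58·5.735 = 3.326
Arc 5: start y=0.000, vy=3.326 → t=0.678, apex=0.564, x_land=131.960, impact vy=-3.326
  bounce: vy ← 0.58·3.326 = 1.929
Arc 6: start y=0.000, vy=1.929 → t=0.393, apex=0.190, x_land=136.062, impact vy=-1.929
  bounce: vy ← 0.58·1.929 = 1.119

1 5.313 44.033 55.417
2 3.476 14.813 91.667
3 2.016 4.983 112.692
4 1.169 1.676 124.887
5 0.678 0.564 131.960
6 0.393 0.190 136.062
final: 136.062 1.119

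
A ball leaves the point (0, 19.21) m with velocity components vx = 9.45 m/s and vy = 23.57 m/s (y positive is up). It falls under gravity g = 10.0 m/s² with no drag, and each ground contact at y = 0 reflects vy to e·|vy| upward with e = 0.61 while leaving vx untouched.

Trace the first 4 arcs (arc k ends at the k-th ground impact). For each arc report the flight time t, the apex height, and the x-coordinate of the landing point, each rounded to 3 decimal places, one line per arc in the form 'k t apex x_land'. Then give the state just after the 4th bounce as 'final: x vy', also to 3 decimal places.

1 5.423 46.987 51.243
2 3.740 17.484 86.585
3 2.281 6.506 108.144
4 1.392 2.421 121.295
final: 121.295 4.244

Arc 1: start y=19.210, vy=23.570 → t=5.423, apex=46.987, x_land=51.243, impact vy=-30.655
  bounce: vy ← 0.61·30.655 = 18.700
Arc 2: start y=0.000, vy=18.700 → t=3.740, apex=17.484, x_land=86.585, impact vy=-18.700
  bounce: vy ← 0.61·18.700 = 11.407
Arc 3: start y=0.000, vy=11.407 → t=2.281, apex=6.506, x_land=108.144, impact vy=-11.407
  bounce: vy ← 0.61·11.407 = 6.958
Arc 4: start y=0.000, vy=6.958 → t=1.392, apex=2.421, x_land=121.295, impact vy=-6.958
  bounce: vy ← 0.61·6.958 = 4.244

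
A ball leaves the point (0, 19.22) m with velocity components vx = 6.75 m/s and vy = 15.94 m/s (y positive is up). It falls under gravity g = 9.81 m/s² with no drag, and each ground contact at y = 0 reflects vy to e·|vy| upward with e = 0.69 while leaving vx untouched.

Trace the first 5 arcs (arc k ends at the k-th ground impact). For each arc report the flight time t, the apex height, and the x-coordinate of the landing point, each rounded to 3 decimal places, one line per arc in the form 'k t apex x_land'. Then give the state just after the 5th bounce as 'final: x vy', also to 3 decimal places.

Arc 1: start y=19.220, vy=15.940 → t=4.186, apex=32.170, x_land=28.255, impact vy=-25.123
  bounce: vy ← 0.69·25.123 = 17.335
Arc 2: start y=0.000, vy=17.335 → t=3.534, apex=15.316, x_land=52.110, impact vy=-17.335
  bounce: vy ← 0.69·17.335 = 11.961
Arc 3: start y=0.000, vy=11.961 → t=2.439, apex=7.292, x_land=68.571, impact vy=-11.961
  bounce: vy ← 0.69·11.961 = 8.253
Arc 4: start y=0.000, vy=8.253 → t=1.683, apex=3.472, x_land=79.928, impact vy=-8.253
  bounce: vy ← 0.69·8.253 = 5.695
Arc 5: start y=0.000, vy=5.695 → t=1.161, apex=1.653, x_land=87.765, impact vy=-5.695
  bounce: vy ← 0.69·5.695 = 3.929

1 4.186 32.170 28.255
2 3.534 15.316 52.110
3 2.439 7.292 68.571
4 1.683 3.472 79.928
5 1.161 1.653 87.765
final: 87.765 3.929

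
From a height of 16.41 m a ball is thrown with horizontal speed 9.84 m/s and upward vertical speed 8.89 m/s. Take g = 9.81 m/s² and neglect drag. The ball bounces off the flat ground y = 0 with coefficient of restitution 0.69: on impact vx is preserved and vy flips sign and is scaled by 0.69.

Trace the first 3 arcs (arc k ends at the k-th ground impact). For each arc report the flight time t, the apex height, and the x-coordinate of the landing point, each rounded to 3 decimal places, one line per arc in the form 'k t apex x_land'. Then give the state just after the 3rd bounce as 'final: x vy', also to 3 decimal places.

1 2.947 20.438 29.003
2 2.817 9.731 56.722
3 1.944 4.633 75.848
final: 75.848 6.578

Arc 1: start y=16.410, vy=8.890 → t=2.947, apex=20.438, x_land=29.003, impact vy=-20.025
  bounce: vy ← 0.69·20.025 = 13.817
Arc 2: start y=0.000, vy=13.817 → t=2.817, apex=9.731, x_land=56.722, impact vy=-13.817
  bounce: vy ← 0.69·13.817 = 9.534
Arc 3: start y=0.000, vy=9.534 → t=1.944, apex=4.633, x_land=75.848, impact vy=-9.534
  bounce: vy ← 0.69·9.534 = 6.578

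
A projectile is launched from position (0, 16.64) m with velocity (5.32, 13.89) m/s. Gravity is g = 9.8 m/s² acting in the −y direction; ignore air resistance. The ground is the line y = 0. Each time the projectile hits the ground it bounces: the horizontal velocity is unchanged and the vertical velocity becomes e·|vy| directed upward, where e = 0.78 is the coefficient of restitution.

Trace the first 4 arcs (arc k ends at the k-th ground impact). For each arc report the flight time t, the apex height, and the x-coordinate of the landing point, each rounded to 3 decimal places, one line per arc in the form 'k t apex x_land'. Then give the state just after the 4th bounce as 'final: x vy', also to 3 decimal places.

Arc 1: start y=16.640, vy=13.890 → t=3.742, apex=26.483, x_land=19.908, impact vy=-22.783
  bounce: vy ← 0.78·22.783 = 17.771
Arc 2: start y=0.000, vy=17.771 → t=3.627, apex=16.113, x_land=39.202, impact vy=-17.771
  bounce: vy ← 0.78·17.771 = 13.861
Arc 3: start y=0.000, vy=13.861 → t=2.829, apex=9.803, x_land=54.252, impact vy=-13.861
  bounce: vy ← 0.78·13.861 = 10.812
Arc 4: start y=0.000, vy=10.812 → t=2.206, apex=5.964, x_land=65.990, impact vy=-10.812
  bounce: vy ← 0.78·10.812 = 8.433

1 3.742 26.483 19.908
2 3.627 16.113 39.202
3 2.829 9.803 54.252
4 2.206 5.964 65.990
final: 65.990 8.433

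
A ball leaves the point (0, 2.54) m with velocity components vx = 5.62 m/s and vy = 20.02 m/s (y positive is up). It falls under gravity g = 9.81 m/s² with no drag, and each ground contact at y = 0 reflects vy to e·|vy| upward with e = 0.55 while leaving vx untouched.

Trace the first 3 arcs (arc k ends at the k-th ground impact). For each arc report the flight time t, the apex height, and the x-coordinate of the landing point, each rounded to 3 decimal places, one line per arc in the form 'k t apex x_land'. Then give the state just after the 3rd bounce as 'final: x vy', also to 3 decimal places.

1 4.205 22.968 23.630
2 2.380 6.948 37.008
3 1.309 2.102 44.365
final: 44.365 3.532

Arc 1: start y=2.540, vy=20.020 → t=4.205, apex=22.968, x_land=23.630, impact vy=-21.228
  bounce: vy ← 0.55·21.228 = 11.675
Arc 2: start y=0.000, vy=11.675 → t=2.380, apex=6.948, x_land=37.008, impact vy=-11.675
  bounce: vy ← 0.55·11.675 = 6.422
Arc 3: start y=0.000, vy=6.422 → t=1.309, apex=2.102, x_land=44.365, impact vy=-6.422
  bounce: vy ← 0.55·6.422 = 3.532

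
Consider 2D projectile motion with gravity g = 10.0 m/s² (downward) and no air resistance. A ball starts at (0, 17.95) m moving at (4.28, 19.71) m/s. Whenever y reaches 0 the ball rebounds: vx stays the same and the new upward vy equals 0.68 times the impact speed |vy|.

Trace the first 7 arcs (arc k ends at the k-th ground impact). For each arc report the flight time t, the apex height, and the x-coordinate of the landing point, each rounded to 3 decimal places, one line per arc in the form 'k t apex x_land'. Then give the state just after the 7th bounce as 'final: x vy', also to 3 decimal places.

Arc 1: start y=17.950, vy=19.710 → t=4.705, apex=37.374, x_land=20.137, impact vy=-27.340
  bounce: vy ← 0.68·27.340 = 18.591
Arc 2: start y=0.000, vy=18.591 → t=3.718, apex=17.282, x_land=36.052, impact vy=-18.591
  bounce: vy ← 0.68·18.591 = 12.642
Arc 3: start y=0.000, vy=12.642 → t=2.528, apex=7.991, x_land=46.873, impact vy=-12.642
  bounce: vy ← 0.68·12.642 = 8.597
Arc 4: start y=0.000, vy=8.597 → t=1.719, apex=3.695, x_land=54.232, impact vy=-8.597
  bounce: vy ← 0.68·8.597 = 5.846
Arc 5: start y=0.000, vy=5.846 → t=1.169, apex=1.709, x_land=59.236, impact vy=-5.846
  bounce: vy ← 0.68·5.846 = 3.975
Arc 6: start y=0.000, vy=3.975 → t=0.795, apex=0.790, x_land=62.639, impact vy=-3.975
  bounce: vy ← 0.68·3.975 = 2.703
Arc 7: start y=0.000, vy=2.703 → t=0.541, apex=0.365, x_land=64.952, impact vy=-2.703
  bounce: vy ← 0.68·2.703 = 1.838

1 4.705 37.374 20.137
2 3.718 17.282 36.052
3 2.528 7.991 46.873
4 1.719 3.695 54.232
5 1.169 1.709 59.236
6 0.795 0.790 62.639
7 0.541 0.365 64.952
final: 64.952 1.838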